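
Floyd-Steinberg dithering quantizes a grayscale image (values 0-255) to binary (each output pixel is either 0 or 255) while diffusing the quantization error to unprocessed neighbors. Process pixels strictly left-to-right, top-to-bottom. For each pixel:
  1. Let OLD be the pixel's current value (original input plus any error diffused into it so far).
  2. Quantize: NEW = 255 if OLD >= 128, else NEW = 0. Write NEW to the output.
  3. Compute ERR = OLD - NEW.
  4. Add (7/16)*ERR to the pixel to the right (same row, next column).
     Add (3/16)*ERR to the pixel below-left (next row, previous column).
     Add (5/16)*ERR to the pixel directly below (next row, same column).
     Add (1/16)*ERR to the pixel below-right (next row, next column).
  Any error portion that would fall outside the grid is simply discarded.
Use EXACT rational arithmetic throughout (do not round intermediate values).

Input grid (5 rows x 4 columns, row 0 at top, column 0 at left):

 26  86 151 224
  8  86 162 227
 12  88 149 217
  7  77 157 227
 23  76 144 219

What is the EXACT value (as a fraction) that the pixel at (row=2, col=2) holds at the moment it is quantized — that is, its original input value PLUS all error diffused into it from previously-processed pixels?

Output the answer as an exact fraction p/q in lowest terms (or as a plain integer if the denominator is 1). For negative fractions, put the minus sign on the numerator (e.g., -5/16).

Answer: 73476571/1048576

Derivation:
(0,0): OLD=26 → NEW=0, ERR=26
(0,1): OLD=779/8 → NEW=0, ERR=779/8
(0,2): OLD=24781/128 → NEW=255, ERR=-7859/128
(0,3): OLD=403739/2048 → NEW=255, ERR=-118501/2048
(1,0): OLD=4401/128 → NEW=0, ERR=4401/128
(1,1): OLD=124503/1024 → NEW=0, ERR=124503/1024
(1,2): OLD=6266659/32768 → NEW=255, ERR=-2089181/32768
(1,3): OLD=92897125/524288 → NEW=255, ERR=-40796315/524288
(2,0): OLD=746157/16384 → NEW=0, ERR=746157/16384
(2,1): OLD=71363135/524288 → NEW=255, ERR=-62330305/524288
(2,2): OLD=73476571/1048576 → NEW=0, ERR=73476571/1048576
Target (2,2): original=149, with diffused error = 73476571/1048576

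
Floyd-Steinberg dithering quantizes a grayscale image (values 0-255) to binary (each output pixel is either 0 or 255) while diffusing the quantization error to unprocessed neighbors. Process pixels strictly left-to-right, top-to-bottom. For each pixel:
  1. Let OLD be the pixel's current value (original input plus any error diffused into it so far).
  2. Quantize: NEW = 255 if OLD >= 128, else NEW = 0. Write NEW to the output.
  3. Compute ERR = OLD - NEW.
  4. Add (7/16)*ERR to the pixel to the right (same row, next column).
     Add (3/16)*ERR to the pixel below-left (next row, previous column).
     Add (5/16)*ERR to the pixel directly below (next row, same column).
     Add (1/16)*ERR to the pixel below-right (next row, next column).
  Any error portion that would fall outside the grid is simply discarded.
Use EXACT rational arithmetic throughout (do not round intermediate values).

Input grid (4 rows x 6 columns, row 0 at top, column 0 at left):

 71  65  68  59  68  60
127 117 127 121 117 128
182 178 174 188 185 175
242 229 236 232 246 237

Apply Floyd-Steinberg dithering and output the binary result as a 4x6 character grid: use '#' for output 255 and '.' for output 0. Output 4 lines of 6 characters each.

(0,0): OLD=71 → NEW=0, ERR=71
(0,1): OLD=1537/16 → NEW=0, ERR=1537/16
(0,2): OLD=28167/256 → NEW=0, ERR=28167/256
(0,3): OLD=438833/4096 → NEW=0, ERR=438833/4096
(0,4): OLD=7528279/65536 → NEW=0, ERR=7528279/65536
(0,5): OLD=115612513/1048576 → NEW=0, ERR=115612513/1048576
(1,0): OLD=42803/256 → NEW=255, ERR=-22477/256
(1,1): OLD=273765/2048 → NEW=255, ERR=-248475/2048
(1,2): OLD=8807753/65536 → NEW=255, ERR=-7903927/65536
(1,3): OLD=34113109/262144 → NEW=255, ERR=-32733611/262144
(1,4): OLD=2107834271/16777216 → NEW=0, ERR=2107834271/16777216
(1,5): OLD=60290818729/268435456 → NEW=255, ERR=-8160222551/268435456
(2,0): OLD=4319271/32768 → NEW=255, ERR=-4036569/32768
(2,1): OLD=60912669/1048576 → NEW=0, ERR=60912669/1048576
(2,2): OLD=2193287575/16777216 → NEW=255, ERR=-2084902505/16777216
(2,3): OLD=14848445087/134217728 → NEW=0, ERR=14848445087/134217728
(2,4): OLD=1113074037341/4294967296 → NEW=255, ERR=17857376861/4294967296
(2,5): OLD=12037697836123/68719476736 → NEW=255, ERR=-5485768731557/68719476736
(3,0): OLD=3596973239/16777216 → NEW=255, ERR=-681216841/16777216
(3,1): OLD=26627392107/134217728 → NEW=255, ERR=-7598128533/134217728
(3,2): OLD=211282648945/1073741824 → NEW=255, ERR=-62521516175/1073741824
(3,3): OLD=16087904453075/68719476736 → NEW=255, ERR=-1435562114605/68719476736
(3,4): OLD=126502306734707/549755813888 → NEW=255, ERR=-13685425806733/549755813888
(3,5): OLD=1771731060592093/8796093022208 → NEW=255, ERR=-471272660070947/8796093022208
Row 0: ......
Row 1: ####.#
Row 2: #.#.##
Row 3: ######

Answer: ......
####.#
#.#.##
######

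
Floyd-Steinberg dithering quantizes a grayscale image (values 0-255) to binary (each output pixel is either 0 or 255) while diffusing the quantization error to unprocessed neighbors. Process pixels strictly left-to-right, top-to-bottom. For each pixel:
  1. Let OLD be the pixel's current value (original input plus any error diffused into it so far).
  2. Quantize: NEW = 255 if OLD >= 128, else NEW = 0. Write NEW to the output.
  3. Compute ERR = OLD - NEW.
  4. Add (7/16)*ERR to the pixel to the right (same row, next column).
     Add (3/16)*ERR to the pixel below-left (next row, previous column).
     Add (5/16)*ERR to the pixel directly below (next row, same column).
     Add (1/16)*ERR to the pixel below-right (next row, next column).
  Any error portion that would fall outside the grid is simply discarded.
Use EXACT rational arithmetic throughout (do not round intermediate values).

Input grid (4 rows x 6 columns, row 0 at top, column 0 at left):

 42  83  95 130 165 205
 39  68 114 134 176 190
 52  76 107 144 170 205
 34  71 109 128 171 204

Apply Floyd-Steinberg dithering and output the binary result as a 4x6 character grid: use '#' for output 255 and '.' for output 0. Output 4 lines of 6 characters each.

Answer: ..#.##
..#.##
.#.#.#
..#.##

Derivation:
(0,0): OLD=42 → NEW=0, ERR=42
(0,1): OLD=811/8 → NEW=0, ERR=811/8
(0,2): OLD=17837/128 → NEW=255, ERR=-14803/128
(0,3): OLD=162619/2048 → NEW=0, ERR=162619/2048
(0,4): OLD=6545053/32768 → NEW=255, ERR=-1810787/32768
(0,5): OLD=94803531/524288 → NEW=255, ERR=-38889909/524288
(1,0): OLD=9105/128 → NEW=0, ERR=9105/128
(1,1): OLD=114423/1024 → NEW=0, ERR=114423/1024
(1,2): OLD=4848707/32768 → NEW=255, ERR=-3507133/32768
(1,3): OLD=12373063/131072 → NEW=0, ERR=12373063/131072
(1,4): OLD=1602938549/8388608 → NEW=255, ERR=-536156491/8388608
(1,5): OLD=18173518691/134217728 → NEW=255, ERR=-16052001949/134217728
(2,0): OLD=1559437/16384 → NEW=0, ERR=1559437/16384
(2,1): OLD=71795167/524288 → NEW=255, ERR=-61898273/524288
(2,2): OLD=390783837/8388608 → NEW=0, ERR=390783837/8388608
(2,3): OLD=11757962165/67108864 → NEW=255, ERR=-5354798155/67108864
(2,4): OLD=211726537375/2147483648 → NEW=0, ERR=211726537375/2147483648
(2,5): OLD=7104415909449/34359738368 → NEW=255, ERR=-1657317374391/34359738368
(3,0): OLD=349027773/8388608 → NEW=0, ERR=349027773/8388608
(3,1): OLD=4495787257/67108864 → NEW=0, ERR=4495787257/67108864
(3,2): OLD=70076174843/536870912 → NEW=255, ERR=-66825907717/536870912
(3,3): OLD=2405373664625/34359738368 → NEW=0, ERR=2405373664625/34359738368
(3,4): OLD=60035187019345/274877906944 → NEW=255, ERR=-10058679251375/274877906944
(3,5): OLD=787599035313951/4398046511104 → NEW=255, ERR=-333902825017569/4398046511104
Row 0: ..#.##
Row 1: ..#.##
Row 2: .#.#.#
Row 3: ..#.##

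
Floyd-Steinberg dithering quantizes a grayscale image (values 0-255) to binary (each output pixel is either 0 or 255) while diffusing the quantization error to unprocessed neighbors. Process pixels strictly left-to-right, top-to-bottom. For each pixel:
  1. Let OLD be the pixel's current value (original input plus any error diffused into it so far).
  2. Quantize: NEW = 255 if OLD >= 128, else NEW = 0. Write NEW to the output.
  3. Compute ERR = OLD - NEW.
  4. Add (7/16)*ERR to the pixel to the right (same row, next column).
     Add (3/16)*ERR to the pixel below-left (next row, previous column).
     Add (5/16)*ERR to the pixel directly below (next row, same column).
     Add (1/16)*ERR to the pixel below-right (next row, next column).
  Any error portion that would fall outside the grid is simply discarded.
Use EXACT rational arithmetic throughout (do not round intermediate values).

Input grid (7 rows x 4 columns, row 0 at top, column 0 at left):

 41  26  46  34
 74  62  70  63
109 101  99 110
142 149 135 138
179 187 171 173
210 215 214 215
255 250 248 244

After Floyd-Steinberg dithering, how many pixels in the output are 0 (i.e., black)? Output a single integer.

(0,0): OLD=41 → NEW=0, ERR=41
(0,1): OLD=703/16 → NEW=0, ERR=703/16
(0,2): OLD=16697/256 → NEW=0, ERR=16697/256
(0,3): OLD=256143/4096 → NEW=0, ERR=256143/4096
(1,0): OLD=24333/256 → NEW=0, ERR=24333/256
(1,1): OLD=270555/2048 → NEW=255, ERR=-251685/2048
(1,2): OLD=3348087/65536 → NEW=0, ERR=3348087/65536
(1,3): OLD=114262769/1048576 → NEW=0, ERR=114262769/1048576
(2,0): OLD=3789977/32768 → NEW=0, ERR=3789977/32768
(2,1): OLD=134969763/1048576 → NEW=255, ERR=-132417117/1048576
(2,2): OLD=151974639/2097152 → NEW=0, ERR=151974639/2097152
(2,3): OLD=6004576467/33554432 → NEW=255, ERR=-2551803693/33554432
(3,0): OLD=2591509641/16777216 → NEW=255, ERR=-1686680439/16777216
(3,1): OLD=23184610071/268435456 → NEW=0, ERR=23184610071/268435456
(3,2): OLD=744234553833/4294967296 → NEW=255, ERR=-350982106647/4294967296
(3,3): OLD=5704502740191/68719476736 → NEW=0, ERR=5704502740191/68719476736
(4,0): OLD=703418541077/4294967296 → NEW=255, ERR=-391798119403/4294967296
(4,1): OLD=5238993803583/34359738368 → NEW=255, ERR=-3522739480257/34359738368
(4,2): OLD=133668335493087/1099511627776 → NEW=0, ERR=133668335493087/1099511627776
(4,3): OLD=4345635334049225/17592186044416 → NEW=255, ERR=-140372107276855/17592186044416
(5,0): OLD=89208577699589/549755813888 → NEW=255, ERR=-50979154841851/549755813888
(5,1): OLD=2805678202834499/17592186044416 → NEW=255, ERR=-1680329238491581/17592186044416
(5,2): OLD=1779439007823879/8796093022208 → NEW=255, ERR=-463564712839161/8796093022208
(5,3): OLD=55464046844547903/281474976710656 → NEW=255, ERR=-16312072216669377/281474976710656
(6,0): OLD=58578466571046377/281474976710656 → NEW=255, ERR=-13197652490170903/281474976710656
(6,1): OLD=828486460620514031/4503599627370496 → NEW=255, ERR=-319931444358962449/4503599627370496
(6,2): OLD=13230893794571163993/72057594037927936 → NEW=255, ERR=-5143792685100459687/72057594037927936
(6,3): OLD=220629323763452234863/1152921504606846976 → NEW=255, ERR=-73365659911293744017/1152921504606846976
Output grid:
  Row 0: ....  (4 black, running=4)
  Row 1: .#..  (3 black, running=7)
  Row 2: .#.#  (2 black, running=9)
  Row 3: #.#.  (2 black, running=11)
  Row 4: ##.#  (1 black, running=12)
  Row 5: ####  (0 black, running=12)
  Row 6: ####  (0 black, running=12)

Answer: 12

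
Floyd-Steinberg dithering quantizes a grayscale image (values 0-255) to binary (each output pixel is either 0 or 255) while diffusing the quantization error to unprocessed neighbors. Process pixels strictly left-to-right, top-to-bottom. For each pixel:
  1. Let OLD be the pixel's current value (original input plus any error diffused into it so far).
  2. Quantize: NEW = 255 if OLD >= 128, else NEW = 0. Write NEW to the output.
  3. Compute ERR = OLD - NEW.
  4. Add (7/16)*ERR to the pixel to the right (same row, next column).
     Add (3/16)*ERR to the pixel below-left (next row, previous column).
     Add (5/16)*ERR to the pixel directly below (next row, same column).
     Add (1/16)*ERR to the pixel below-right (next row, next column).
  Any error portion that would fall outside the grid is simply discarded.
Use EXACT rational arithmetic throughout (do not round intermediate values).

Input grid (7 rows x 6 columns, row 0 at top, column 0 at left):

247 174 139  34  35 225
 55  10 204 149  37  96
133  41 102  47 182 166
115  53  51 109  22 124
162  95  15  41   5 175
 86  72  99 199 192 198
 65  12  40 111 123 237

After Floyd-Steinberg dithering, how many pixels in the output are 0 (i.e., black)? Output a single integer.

(0,0): OLD=247 → NEW=255, ERR=-8
(0,1): OLD=341/2 → NEW=255, ERR=-169/2
(0,2): OLD=3265/32 → NEW=0, ERR=3265/32
(0,3): OLD=40263/512 → NEW=0, ERR=40263/512
(0,4): OLD=568561/8192 → NEW=0, ERR=568561/8192
(0,5): OLD=33471127/131072 → NEW=255, ERR=47767/131072
(1,0): OLD=1173/32 → NEW=0, ERR=1173/32
(1,1): OLD=4675/256 → NEW=0, ERR=4675/256
(1,2): OLD=2075343/8192 → NEW=255, ERR=-13617/8192
(1,3): OLD=6299243/32768 → NEW=255, ERR=-2056597/32768
(1,4): OLD=75945417/2097152 → NEW=0, ERR=75945417/2097152
(1,5): OLD=3902216367/33554432 → NEW=0, ERR=3902216367/33554432
(2,0): OLD=605713/4096 → NEW=255, ERR=-438767/4096
(2,1): OLD=238651/131072 → NEW=0, ERR=238651/131072
(2,2): OLD=192205137/2097152 → NEW=0, ERR=192205137/2097152
(2,3): OLD=1244366761/16777216 → NEW=0, ERR=1244366761/16777216
(2,4): OLD=130807967771/536870912 → NEW=255, ERR=-6094114789/536870912
(2,5): OLD=1714889674861/8589934592 → NEW=255, ERR=-475543646099/8589934592
(3,0): OLD=171685713/2097152 → NEW=0, ERR=171685713/2097152
(3,1): OLD=1675621837/16777216 → NEW=0, ERR=1675621837/16777216
(3,2): OLD=18435707103/134217728 → NEW=255, ERR=-15789813537/134217728
(3,3): OLD=724208943957/8589934592 → NEW=0, ERR=724208943957/8589934592
(3,4): OLD=3408037622149/68719476736 → NEW=0, ERR=3408037622149/68719476736
(3,5): OLD=140393912662315/1099511627776 → NEW=0, ERR=140393912662315/1099511627776
(4,0): OLD=55380837903/268435456 → NEW=255, ERR=-13070203377/268435456
(4,1): OLD=377817106483/4294967296 → NEW=0, ERR=377817106483/4294967296
(4,2): OLD=5328828673417/137438953472 → NEW=0, ERR=5328828673417/137438953472
(4,3): OLD=189677926379117/2199023255552 → NEW=0, ERR=189677926379117/2199023255552
(4,4): OLD=3076714330268701/35184372088832 → NEW=0, ERR=3076714330268701/35184372088832
(4,5): OLD=144261183449121195/562949953421312 → NEW=255, ERR=708945326686635/562949953421312
(5,0): OLD=5997710048585/68719476736 → NEW=0, ERR=5997710048585/68719476736
(5,1): OLD=312042894008441/2199023255552 → NEW=255, ERR=-248708036157319/2199023255552
(5,2): OLD=1465539507611571/17592186044416 → NEW=0, ERR=1465539507611571/17592186044416
(5,3): OLD=158313151078933297/562949953421312 → NEW=255, ERR=14760912956498737/562949953421312
(5,4): OLD=266191272395046445/1125899906842624 → NEW=255, ERR=-20913203849822675/1125899906842624
(5,5): OLD=3526002789764138889/18014398509481984 → NEW=255, ERR=-1067668830153767031/18014398509481984
(6,0): OLD=2500493685075723/35184372088832 → NEW=0, ERR=2500493685075723/35184372088832
(6,1): OLD=16226276934545231/562949953421312 → NEW=0, ERR=16226276934545231/562949953421312
(6,2): OLD=172242927890632551/2251799813685248 → NEW=0, ERR=172242927890632551/2251799813685248
(6,3): OLD=5562225057344748083/36028797018963968 → NEW=255, ERR=-3625118182491063757/36028797018963968
(6,4): OLD=36721418088205331707/576460752303423488 → NEW=0, ERR=36721418088205331707/576460752303423488
(6,5): OLD=2261454526156307253885/9223372036854775808 → NEW=255, ERR=-90505343241660577155/9223372036854775808
Output grid:
  Row 0: ##...#  (3 black, running=3)
  Row 1: ..##..  (4 black, running=7)
  Row 2: #...##  (3 black, running=10)
  Row 3: ..#...  (5 black, running=15)
  Row 4: #....#  (4 black, running=19)
  Row 5: .#.###  (2 black, running=21)
  Row 6: ...#.#  (4 black, running=25)

Answer: 25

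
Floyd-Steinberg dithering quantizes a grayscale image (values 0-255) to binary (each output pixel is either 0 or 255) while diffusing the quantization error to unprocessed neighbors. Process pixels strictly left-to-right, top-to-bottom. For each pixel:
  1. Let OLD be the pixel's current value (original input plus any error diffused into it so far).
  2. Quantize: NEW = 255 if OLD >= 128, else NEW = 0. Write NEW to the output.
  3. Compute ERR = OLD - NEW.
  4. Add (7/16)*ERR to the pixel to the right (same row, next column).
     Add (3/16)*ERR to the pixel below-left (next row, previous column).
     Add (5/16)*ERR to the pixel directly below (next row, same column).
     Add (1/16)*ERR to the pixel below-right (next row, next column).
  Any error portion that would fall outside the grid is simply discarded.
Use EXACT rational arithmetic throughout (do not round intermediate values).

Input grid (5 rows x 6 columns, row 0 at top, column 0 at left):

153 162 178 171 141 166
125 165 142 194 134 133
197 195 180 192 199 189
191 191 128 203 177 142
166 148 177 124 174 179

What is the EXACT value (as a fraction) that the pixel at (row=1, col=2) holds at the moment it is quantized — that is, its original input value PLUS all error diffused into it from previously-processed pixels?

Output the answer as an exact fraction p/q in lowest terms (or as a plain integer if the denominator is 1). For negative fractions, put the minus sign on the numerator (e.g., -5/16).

(0,0): OLD=153 → NEW=255, ERR=-102
(0,1): OLD=939/8 → NEW=0, ERR=939/8
(0,2): OLD=29357/128 → NEW=255, ERR=-3283/128
(0,3): OLD=327227/2048 → NEW=255, ERR=-195013/2048
(0,4): OLD=3255197/32768 → NEW=0, ERR=3255197/32768
(0,5): OLD=109818187/524288 → NEW=255, ERR=-23875253/524288
(1,0): OLD=14737/128 → NEW=0, ERR=14737/128
(1,1): OLD=246647/1024 → NEW=255, ERR=-14473/1024
(1,2): OLD=3843139/32768 → NEW=0, ERR=3843139/32768
Target (1,2): original=142, with diffused error = 3843139/32768

Answer: 3843139/32768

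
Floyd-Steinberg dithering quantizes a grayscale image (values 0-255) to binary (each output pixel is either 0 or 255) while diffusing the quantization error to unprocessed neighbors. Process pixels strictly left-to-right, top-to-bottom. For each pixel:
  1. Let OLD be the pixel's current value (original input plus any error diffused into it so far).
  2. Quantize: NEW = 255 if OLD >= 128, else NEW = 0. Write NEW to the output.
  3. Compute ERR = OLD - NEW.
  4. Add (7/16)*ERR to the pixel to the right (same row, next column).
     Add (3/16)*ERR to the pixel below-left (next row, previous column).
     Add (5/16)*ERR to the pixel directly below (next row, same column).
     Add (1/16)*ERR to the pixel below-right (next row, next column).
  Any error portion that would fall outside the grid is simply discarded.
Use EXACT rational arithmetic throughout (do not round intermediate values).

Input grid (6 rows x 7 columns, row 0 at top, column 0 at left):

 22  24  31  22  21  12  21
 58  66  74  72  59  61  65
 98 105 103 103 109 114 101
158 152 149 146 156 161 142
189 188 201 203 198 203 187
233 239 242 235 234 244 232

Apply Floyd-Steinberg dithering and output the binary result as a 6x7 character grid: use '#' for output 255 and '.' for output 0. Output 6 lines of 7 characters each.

Answer: .......
..#...#
#..##..
##.#.##
#.####.
#######

Derivation:
(0,0): OLD=22 → NEW=0, ERR=22
(0,1): OLD=269/8 → NEW=0, ERR=269/8
(0,2): OLD=5851/128 → NEW=0, ERR=5851/128
(0,3): OLD=86013/2048 → NEW=0, ERR=86013/2048
(0,4): OLD=1290219/32768 → NEW=0, ERR=1290219/32768
(0,5): OLD=15322989/524288 → NEW=0, ERR=15322989/524288
(0,6): OLD=283421691/8388608 → NEW=0, ERR=283421691/8388608
(1,0): OLD=9111/128 → NEW=0, ERR=9111/128
(1,1): OLD=120417/1024 → NEW=0, ERR=120417/1024
(1,2): OLD=4905653/32768 → NEW=255, ERR=-3450187/32768
(1,3): OLD=6461745/131072 → NEW=0, ERR=6461745/131072
(1,4): OLD=847062547/8388608 → NEW=0, ERR=847062547/8388608
(1,5): OLD=8261559747/67108864 → NEW=0, ERR=8261559747/67108864
(1,6): OLD=140922347021/1073741824 → NEW=255, ERR=-132881818099/1073741824
(2,0): OLD=2331323/16384 → NEW=255, ERR=-1846597/16384
(2,1): OLD=40446457/524288 → NEW=0, ERR=40446457/524288
(2,2): OLD=1010331307/8388608 → NEW=0, ERR=1010331307/8388608
(2,3): OLD=12311221651/67108864 → NEW=255, ERR=-4801538669/67108864
(2,4): OLD=72701341347/536870912 → NEW=255, ERR=-64200741213/536870912
(2,5): OLD=1430398041473/17179869184 → NEW=0, ERR=1430398041473/17179869184
(2,6): OLD=29259868738967/274877906944 → NEW=0, ERR=29259868738967/274877906944
(3,0): OLD=1151283915/8388608 → NEW=255, ERR=-987811125/8388608
(3,1): OLD=9403834799/67108864 → NEW=255, ERR=-7708925521/67108864
(3,2): OLD=68605417949/536870912 → NEW=0, ERR=68605417949/536870912
(3,3): OLD=353591452331/2147483648 → NEW=255, ERR=-194016877909/2147483648
(3,4): OLD=24805889951435/274877906944 → NEW=0, ERR=24805889951435/274877906944
(3,5): OLD=525533693990737/2199023255552 → NEW=255, ERR=-35217236175023/2199023255552
(3,6): OLD=6103145882256207/35184372088832 → NEW=255, ERR=-2868869000395953/35184372088832
(4,0): OLD=140297983173/1073741824 → NEW=255, ERR=-133506181947/1073741824
(4,1): OLD=1963750774977/17179869184 → NEW=0, ERR=1963750774977/17179869184
(4,2): OLD=73343691589231/274877906944 → NEW=255, ERR=3249825318511/274877906944
(4,3): OLD=450462530483061/2199023255552 → NEW=255, ERR=-110288399682699/2199023255552
(4,4): OLD=3441198741181679/17592186044416 → NEW=255, ERR=-1044808700144401/17592186044416
(4,5): OLD=91402686761098703/562949953421312 → NEW=255, ERR=-52149551361335857/562949953421312
(4,6): OLD=1080774268614732377/9007199254740992 → NEW=0, ERR=1080774268614732377/9007199254740992
(5,0): OLD=59257310087123/274877906944 → NEW=255, ERR=-10836556183597/274877906944
(5,1): OLD=553974589121969/2199023255552 → NEW=255, ERR=-6776341043791/2199023255552
(5,2): OLD=4258835785540103/17592186044416 → NEW=255, ERR=-227171655785977/17592186044416
(5,3): OLD=28609222334572931/140737488355328 → NEW=255, ERR=-7278837196035709/140737488355328
(5,4): OLD=1552025307694509601/9007199254740992 → NEW=255, ERR=-744810502264443359/9007199254740992
(5,5): OLD=14242924508560562257/72057594037927936 → NEW=255, ERR=-4131761971111061423/72057594037927936
(5,6): OLD=275111283441349373855/1152921504606846976 → NEW=255, ERR=-18883700233396605025/1152921504606846976
Row 0: .......
Row 1: ..#...#
Row 2: #..##..
Row 3: ##.#.##
Row 4: #.####.
Row 5: #######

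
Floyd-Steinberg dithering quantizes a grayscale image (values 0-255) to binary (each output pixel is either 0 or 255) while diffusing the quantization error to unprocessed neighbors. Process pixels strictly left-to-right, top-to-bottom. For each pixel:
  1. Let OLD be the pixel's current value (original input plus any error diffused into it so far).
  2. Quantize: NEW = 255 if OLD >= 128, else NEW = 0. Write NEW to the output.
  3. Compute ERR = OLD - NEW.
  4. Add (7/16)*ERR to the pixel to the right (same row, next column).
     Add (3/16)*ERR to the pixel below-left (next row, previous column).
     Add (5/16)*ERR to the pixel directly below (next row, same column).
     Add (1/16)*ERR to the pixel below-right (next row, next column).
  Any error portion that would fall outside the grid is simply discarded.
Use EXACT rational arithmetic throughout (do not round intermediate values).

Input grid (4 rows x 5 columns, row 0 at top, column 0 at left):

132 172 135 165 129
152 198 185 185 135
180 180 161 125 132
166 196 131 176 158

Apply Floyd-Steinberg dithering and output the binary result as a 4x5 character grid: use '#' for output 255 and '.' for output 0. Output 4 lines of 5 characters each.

Answer: #.##.
##.##
.##..
##.##

Derivation:
(0,0): OLD=132 → NEW=255, ERR=-123
(0,1): OLD=1891/16 → NEW=0, ERR=1891/16
(0,2): OLD=47797/256 → NEW=255, ERR=-17483/256
(0,3): OLD=553459/4096 → NEW=255, ERR=-491021/4096
(0,4): OLD=5016997/65536 → NEW=0, ERR=5016997/65536
(1,0): OLD=34745/256 → NEW=255, ERR=-30535/256
(1,1): OLD=332303/2048 → NEW=255, ERR=-189937/2048
(1,2): OLD=7077435/65536 → NEW=0, ERR=7077435/65536
(1,3): OLD=53705567/262144 → NEW=255, ERR=-13141153/262144
(1,4): OLD=543157565/4194304 → NEW=255, ERR=-526389955/4194304
(2,0): OLD=4107029/32768 → NEW=0, ERR=4107029/32768
(2,1): OLD=229267511/1048576 → NEW=255, ERR=-38119369/1048576
(2,2): OLD=2745549413/16777216 → NEW=255, ERR=-1532640667/16777216
(2,3): OLD=14115922271/268435456 → NEW=0, ERR=14115922271/268435456
(2,4): OLD=483845812697/4294967296 → NEW=0, ERR=483845812697/4294967296
(3,0): OLD=3327784389/16777216 → NEW=255, ERR=-950405691/16777216
(3,1): OLD=20207918433/134217728 → NEW=255, ERR=-14017602207/134217728
(3,2): OLD=276372239867/4294967296 → NEW=0, ERR=276372239867/4294967296
(3,3): OLD=2027211099203/8589934592 → NEW=255, ERR=-163222221757/8589934592
(3,4): OLD=25862966735919/137438953472 → NEW=255, ERR=-9183966399441/137438953472
Row 0: #.##.
Row 1: ##.##
Row 2: .##..
Row 3: ##.##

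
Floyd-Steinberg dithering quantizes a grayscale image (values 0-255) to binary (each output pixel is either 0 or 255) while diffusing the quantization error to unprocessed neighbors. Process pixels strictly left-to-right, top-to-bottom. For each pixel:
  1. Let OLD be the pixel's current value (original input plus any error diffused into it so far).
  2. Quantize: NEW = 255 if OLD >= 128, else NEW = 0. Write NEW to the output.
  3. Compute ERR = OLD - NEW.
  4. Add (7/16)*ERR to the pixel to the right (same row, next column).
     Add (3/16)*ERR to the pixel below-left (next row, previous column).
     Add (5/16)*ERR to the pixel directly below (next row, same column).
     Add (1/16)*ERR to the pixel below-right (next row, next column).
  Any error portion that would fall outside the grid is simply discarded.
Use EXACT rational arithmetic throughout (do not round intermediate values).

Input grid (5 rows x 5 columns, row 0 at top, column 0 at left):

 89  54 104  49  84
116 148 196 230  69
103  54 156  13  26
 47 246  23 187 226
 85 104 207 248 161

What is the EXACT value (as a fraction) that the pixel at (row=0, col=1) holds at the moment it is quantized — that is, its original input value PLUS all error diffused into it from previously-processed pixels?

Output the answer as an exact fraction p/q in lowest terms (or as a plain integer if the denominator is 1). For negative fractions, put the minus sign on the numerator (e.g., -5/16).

(0,0): OLD=89 → NEW=0, ERR=89
(0,1): OLD=1487/16 → NEW=0, ERR=1487/16
Target (0,1): original=54, with diffused error = 1487/16

Answer: 1487/16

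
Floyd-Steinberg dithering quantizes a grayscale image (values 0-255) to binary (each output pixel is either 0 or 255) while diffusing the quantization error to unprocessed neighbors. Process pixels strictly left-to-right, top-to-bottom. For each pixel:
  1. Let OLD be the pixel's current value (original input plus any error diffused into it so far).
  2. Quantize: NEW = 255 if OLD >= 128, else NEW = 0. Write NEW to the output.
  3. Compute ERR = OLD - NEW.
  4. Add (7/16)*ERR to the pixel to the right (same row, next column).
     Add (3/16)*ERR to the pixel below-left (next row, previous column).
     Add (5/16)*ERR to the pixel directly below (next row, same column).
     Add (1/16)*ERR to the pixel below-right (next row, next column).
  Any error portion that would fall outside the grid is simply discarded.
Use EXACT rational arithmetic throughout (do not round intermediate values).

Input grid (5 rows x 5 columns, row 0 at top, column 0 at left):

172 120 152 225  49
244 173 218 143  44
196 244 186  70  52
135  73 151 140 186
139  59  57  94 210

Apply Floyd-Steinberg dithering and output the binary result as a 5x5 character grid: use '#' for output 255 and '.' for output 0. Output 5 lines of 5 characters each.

Answer: #.##.
###..
##.#.
..#.#
#..##

Derivation:
(0,0): OLD=172 → NEW=255, ERR=-83
(0,1): OLD=1339/16 → NEW=0, ERR=1339/16
(0,2): OLD=48285/256 → NEW=255, ERR=-16995/256
(0,3): OLD=802635/4096 → NEW=255, ERR=-241845/4096
(0,4): OLD=1518349/65536 → NEW=0, ERR=1518349/65536
(1,0): OLD=59841/256 → NEW=255, ERR=-5439/256
(1,1): OLD=352711/2048 → NEW=255, ERR=-169529/2048
(1,2): OLD=10171091/65536 → NEW=255, ERR=-6540589/65536
(1,3): OLD=21254743/262144 → NEW=0, ERR=21254743/262144
(1,4): OLD=348221477/4194304 → NEW=0, ERR=348221477/4194304
(2,0): OLD=5696381/32768 → NEW=255, ERR=-2659459/32768
(2,1): OLD=170481327/1048576 → NEW=255, ERR=-96905553/1048576
(2,2): OLD=2087234253/16777216 → NEW=0, ERR=2087234253/16777216
(2,3): OLD=42706906391/268435456 → NEW=255, ERR=-25744134889/268435456
(2,4): OLD=176325084641/4294967296 → NEW=0, ERR=176325084641/4294967296
(3,0): OLD=1548694061/16777216 → NEW=0, ERR=1548694061/16777216
(3,1): OLD=13792131113/134217728 → NEW=0, ERR=13792131113/134217728
(3,2): OLD=906568411283/4294967296 → NEW=255, ERR=-188648249197/4294967296
(3,3): OLD=912995678779/8589934592 → NEW=0, ERR=912995678779/8589934592
(3,4): OLD=32894053627207/137438953472 → NEW=255, ERR=-2152879508153/137438953472
(4,0): OLD=401824382851/2147483648 → NEW=255, ERR=-145783947389/2147483648
(4,1): OLD=4050735774083/68719476736 → NEW=0, ERR=4050735774083/68719476736
(4,2): OLD=104908920686605/1099511627776 → NEW=0, ERR=104908920686605/1099511627776
(4,3): OLD=2872382107409795/17592186044416 → NEW=255, ERR=-1613625333916285/17592186044416
(4,4): OLD=48306340036745237/281474976710656 → NEW=255, ERR=-23469779024472043/281474976710656
Row 0: #.##.
Row 1: ###..
Row 2: ##.#.
Row 3: ..#.#
Row 4: #..##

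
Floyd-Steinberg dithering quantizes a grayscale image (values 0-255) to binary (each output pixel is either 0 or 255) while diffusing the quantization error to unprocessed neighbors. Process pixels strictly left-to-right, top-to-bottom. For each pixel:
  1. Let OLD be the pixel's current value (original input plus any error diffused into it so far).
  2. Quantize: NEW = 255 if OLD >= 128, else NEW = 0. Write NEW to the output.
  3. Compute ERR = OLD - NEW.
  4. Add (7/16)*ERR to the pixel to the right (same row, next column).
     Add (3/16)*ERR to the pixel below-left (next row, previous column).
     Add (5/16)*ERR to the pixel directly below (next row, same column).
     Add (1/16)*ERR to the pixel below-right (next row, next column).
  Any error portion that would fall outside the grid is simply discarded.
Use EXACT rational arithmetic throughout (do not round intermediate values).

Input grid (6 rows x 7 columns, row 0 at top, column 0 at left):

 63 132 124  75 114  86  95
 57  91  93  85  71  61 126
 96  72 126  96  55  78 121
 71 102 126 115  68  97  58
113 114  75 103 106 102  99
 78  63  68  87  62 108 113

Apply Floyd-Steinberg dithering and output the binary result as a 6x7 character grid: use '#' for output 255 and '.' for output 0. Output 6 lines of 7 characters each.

Answer: .#..#..
..#..#.
#.#...#
..#.#..
#..#.#.
..#..#.

Derivation:
(0,0): OLD=63 → NEW=0, ERR=63
(0,1): OLD=2553/16 → NEW=255, ERR=-1527/16
(0,2): OLD=21055/256 → NEW=0, ERR=21055/256
(0,3): OLD=454585/4096 → NEW=0, ERR=454585/4096
(0,4): OLD=10653199/65536 → NEW=255, ERR=-6058481/65536
(0,5): OLD=47768169/1048576 → NEW=0, ERR=47768169/1048576
(0,6): OLD=1928212703/16777216 → NEW=0, ERR=1928212703/16777216
(1,0): OLD=15051/256 → NEW=0, ERR=15051/256
(1,1): OLD=217613/2048 → NEW=0, ERR=217613/2048
(1,2): OLD=11798673/65536 → NEW=255, ERR=-4913007/65536
(1,3): OLD=19579837/262144 → NEW=0, ERR=19579837/262144
(1,4): OLD=1514417559/16777216 → NEW=0, ERR=1514417559/16777216
(1,5): OLD=17515303111/134217728 → NEW=255, ERR=-16710217529/134217728
(1,6): OLD=236854250697/2147483648 → NEW=0, ERR=236854250697/2147483648
(2,0): OLD=4400607/32768 → NEW=255, ERR=-3955233/32768
(2,1): OLD=44056325/1048576 → NEW=0, ERR=44056325/1048576
(2,2): OLD=2375658831/16777216 → NEW=255, ERR=-1902531249/16777216
(2,3): OLD=11001577879/134217728 → NEW=0, ERR=11001577879/134217728
(2,4): OLD=107796786055/1073741824 → NEW=0, ERR=107796786055/1073741824
(2,5): OLD=3756805394797/34359738368 → NEW=0, ERR=3756805394797/34359738368
(2,6): OLD=107488615612363/549755813888 → NEW=255, ERR=-32699116929077/549755813888
(3,0): OLD=690514031/16777216 → NEW=0, ERR=690514031/16777216
(3,1): OLD=14002923843/134217728 → NEW=0, ERR=14002923843/134217728
(3,2): OLD=165573049913/1073741824 → NEW=255, ERR=-108231115207/1073741824
(3,3): OLD=464939655775/4294967296 → NEW=0, ERR=464939655775/4294967296
(3,4): OLD=94754321957999/549755813888 → NEW=255, ERR=-45433410583441/549755813888
(3,5): OLD=396413092163389/4398046511104 → NEW=0, ERR=396413092163389/4398046511104
(3,6): OLD=6029185220819171/70368744177664 → NEW=0, ERR=6029185220819171/70368744177664
(4,0): OLD=312294984993/2147483648 → NEW=255, ERR=-235313345247/2147483648
(4,1): OLD=2829049769389/34359738368 → NEW=0, ERR=2829049769389/34359738368
(4,2): OLD=58461356236611/549755813888 → NEW=0, ERR=58461356236611/549755813888
(4,3): OLD=710536945951697/4398046511104 → NEW=255, ERR=-410964914379823/4398046511104
(4,4): OLD=2215166771419875/35184372088832 → NEW=0, ERR=2215166771419875/35184372088832
(4,5): OLD=189839251778674083/1125899906842624 → NEW=255, ERR=-97265224466195037/1125899906842624
(4,6): OLD=1686385450434712421/18014398509481984 → NEW=0, ERR=1686385450434712421/18014398509481984
(5,0): OLD=32543035171671/549755813888 → NEW=0, ERR=32543035171671/549755813888
(5,1): OLD=561711470239261/4398046511104 → NEW=0, ERR=561711470239261/4398046511104
(5,2): OLD=5092366386281371/35184372088832 → NEW=255, ERR=-3879648496370789/35184372088832
(5,3): OLD=7883768505634215/281474976710656 → NEW=0, ERR=7883768505634215/281474976710656
(5,4): OLD=1295062217693001229/18014398509481984 → NEW=0, ERR=1295062217693001229/18014398509481984
(5,5): OLD=19303209964605693629/144115188075855872 → NEW=255, ERR=-17446162994737553731/144115188075855872
(5,6): OLD=193442588363700072563/2305843009213693952 → NEW=0, ERR=193442588363700072563/2305843009213693952
Row 0: .#..#..
Row 1: ..#..#.
Row 2: #.#...#
Row 3: ..#.#..
Row 4: #..#.#.
Row 5: ..#..#.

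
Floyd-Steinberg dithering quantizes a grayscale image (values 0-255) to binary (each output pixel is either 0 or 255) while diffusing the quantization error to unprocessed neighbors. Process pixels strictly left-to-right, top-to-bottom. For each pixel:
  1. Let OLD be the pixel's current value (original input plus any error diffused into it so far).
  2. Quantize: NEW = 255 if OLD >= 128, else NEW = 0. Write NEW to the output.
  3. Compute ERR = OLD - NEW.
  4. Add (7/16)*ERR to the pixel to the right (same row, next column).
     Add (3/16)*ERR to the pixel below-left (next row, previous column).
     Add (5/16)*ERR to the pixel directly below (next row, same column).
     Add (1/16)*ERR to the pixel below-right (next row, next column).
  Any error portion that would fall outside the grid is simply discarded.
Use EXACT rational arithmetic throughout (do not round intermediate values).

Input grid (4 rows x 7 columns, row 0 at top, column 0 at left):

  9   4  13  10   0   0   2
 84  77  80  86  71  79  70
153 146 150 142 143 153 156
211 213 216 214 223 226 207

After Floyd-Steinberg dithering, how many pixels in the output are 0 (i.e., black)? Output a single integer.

Answer: 15

Derivation:
(0,0): OLD=9 → NEW=0, ERR=9
(0,1): OLD=127/16 → NEW=0, ERR=127/16
(0,2): OLD=4217/256 → NEW=0, ERR=4217/256
(0,3): OLD=70479/4096 → NEW=0, ERR=70479/4096
(0,4): OLD=493353/65536 → NEW=0, ERR=493353/65536
(0,5): OLD=3453471/1048576 → NEW=0, ERR=3453471/1048576
(0,6): OLD=57728729/16777216 → NEW=0, ERR=57728729/16777216
(1,0): OLD=22605/256 → NEW=0, ERR=22605/256
(1,1): OLD=249371/2048 → NEW=0, ERR=249371/2048
(1,2): OLD=9315383/65536 → NEW=255, ERR=-7396297/65536
(1,3): OLD=11650347/262144 → NEW=0, ERR=11650347/262144
(1,4): OLD=1585263329/16777216 → NEW=0, ERR=1585263329/16777216
(1,5): OLD=16439503281/134217728 → NEW=0, ERR=16439503281/134217728
(1,6): OLD=268151571775/2147483648 → NEW=0, ERR=268151571775/2147483648
(2,0): OLD=6665817/32768 → NEW=255, ERR=-1690023/32768
(2,1): OLD=152929123/1048576 → NEW=255, ERR=-114457757/1048576
(2,2): OLD=1391156457/16777216 → NEW=0, ERR=1391156457/16777216
(2,3): OLD=27223189473/134217728 → NEW=255, ERR=-7002331167/134217728
(2,4): OLD=188383932081/1073741824 → NEW=255, ERR=-85420233039/1073741824
(2,5): OLD=6383685391675/34359738368 → NEW=255, ERR=-2378047892165/34359738368
(2,6): OLD=94776210303309/549755813888 → NEW=255, ERR=-45411522238131/549755813888
(3,0): OLD=2926215625/16777216 → NEW=255, ERR=-1351974455/16777216
(3,1): OLD=20932243989/134217728 → NEW=255, ERR=-13293276651/134217728
(3,2): OLD=195396101647/1073741824 → NEW=255, ERR=-78408063473/1073741824
(3,3): OLD=670078907129/4294967296 → NEW=255, ERR=-425137753351/4294967296
(3,4): OLD=76193854567881/549755813888 → NEW=255, ERR=-63993877973559/549755813888
(3,5): OLD=584873159900267/4398046511104 → NEW=255, ERR=-536628700431253/4398046511104
(3,6): OLD=8689078122035317/70368744177664 → NEW=0, ERR=8689078122035317/70368744177664
Output grid:
  Row 0: .......  (7 black, running=7)
  Row 1: ..#....  (6 black, running=13)
  Row 2: ##.####  (1 black, running=14)
  Row 3: ######.  (1 black, running=15)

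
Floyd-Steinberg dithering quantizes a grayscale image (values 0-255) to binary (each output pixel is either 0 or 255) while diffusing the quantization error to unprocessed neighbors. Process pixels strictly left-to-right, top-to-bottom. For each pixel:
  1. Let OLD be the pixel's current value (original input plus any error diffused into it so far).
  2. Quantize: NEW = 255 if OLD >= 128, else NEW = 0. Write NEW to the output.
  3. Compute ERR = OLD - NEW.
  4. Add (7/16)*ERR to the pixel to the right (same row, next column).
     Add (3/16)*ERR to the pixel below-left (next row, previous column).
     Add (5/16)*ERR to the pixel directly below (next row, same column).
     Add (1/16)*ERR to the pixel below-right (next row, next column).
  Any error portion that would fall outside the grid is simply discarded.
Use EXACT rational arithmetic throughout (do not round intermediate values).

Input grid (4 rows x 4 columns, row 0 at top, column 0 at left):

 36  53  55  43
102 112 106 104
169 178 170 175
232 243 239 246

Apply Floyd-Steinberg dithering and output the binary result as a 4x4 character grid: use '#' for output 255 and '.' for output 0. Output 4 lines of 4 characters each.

Answer: ....
.##.
#.##
####

Derivation:
(0,0): OLD=36 → NEW=0, ERR=36
(0,1): OLD=275/4 → NEW=0, ERR=275/4
(0,2): OLD=5445/64 → NEW=0, ERR=5445/64
(0,3): OLD=82147/1024 → NEW=0, ERR=82147/1024
(1,0): OLD=8073/64 → NEW=0, ERR=8073/64
(1,1): OLD=105919/512 → NEW=255, ERR=-24641/512
(1,2): OLD=2144171/16384 → NEW=255, ERR=-2033749/16384
(1,3): OLD=20992413/262144 → NEW=0, ERR=20992413/262144
(2,0): OLD=1633445/8192 → NEW=255, ERR=-455515/8192
(2,1): OLD=32307303/262144 → NEW=0, ERR=32307303/262144
(2,2): OLD=103355491/524288 → NEW=255, ERR=-30337949/524288
(2,3): OLD=1400484919/8388608 → NEW=255, ERR=-738610121/8388608
(3,0): OLD=997118037/4194304 → NEW=255, ERR=-72429483/4194304
(3,1): OLD=17423697355/67108864 → NEW=255, ERR=310937035/67108864
(3,2): OLD=229928594485/1073741824 → NEW=255, ERR=-43875570635/1073741824
(3,3): OLD=3384276227827/17179869184 → NEW=255, ERR=-996590414093/17179869184
Row 0: ....
Row 1: .##.
Row 2: #.##
Row 3: ####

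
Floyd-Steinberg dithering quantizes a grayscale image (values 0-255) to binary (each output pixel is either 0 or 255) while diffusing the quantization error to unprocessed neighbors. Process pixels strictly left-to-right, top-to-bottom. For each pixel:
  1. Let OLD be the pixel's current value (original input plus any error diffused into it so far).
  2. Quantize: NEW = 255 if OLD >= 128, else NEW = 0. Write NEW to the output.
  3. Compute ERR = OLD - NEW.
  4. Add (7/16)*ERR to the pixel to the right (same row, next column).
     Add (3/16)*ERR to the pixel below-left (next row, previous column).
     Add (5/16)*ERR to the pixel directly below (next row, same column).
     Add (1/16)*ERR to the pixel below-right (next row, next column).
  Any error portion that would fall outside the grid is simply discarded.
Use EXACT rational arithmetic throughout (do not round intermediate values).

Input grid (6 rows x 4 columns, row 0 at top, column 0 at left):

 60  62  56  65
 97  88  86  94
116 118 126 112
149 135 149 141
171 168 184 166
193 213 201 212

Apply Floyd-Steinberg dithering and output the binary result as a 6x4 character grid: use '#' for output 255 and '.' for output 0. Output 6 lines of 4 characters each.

(0,0): OLD=60 → NEW=0, ERR=60
(0,1): OLD=353/4 → NEW=0, ERR=353/4
(0,2): OLD=6055/64 → NEW=0, ERR=6055/64
(0,3): OLD=108945/1024 → NEW=0, ERR=108945/1024
(1,0): OLD=8467/64 → NEW=255, ERR=-7853/64
(1,1): OLD=42693/512 → NEW=0, ERR=42693/512
(1,2): OLD=2908329/16384 → NEW=255, ERR=-1269591/16384
(1,3): OLD=26020079/262144 → NEW=0, ERR=26020079/262144
(2,0): OLD=764231/8192 → NEW=0, ERR=764231/8192
(2,1): OLD=42643965/262144 → NEW=255, ERR=-24202755/262144
(2,2): OLD=44676849/524288 → NEW=0, ERR=44676849/524288
(2,3): OLD=1471835917/8388608 → NEW=255, ERR=-667259123/8388608
(3,0): OLD=674619991/4194304 → NEW=255, ERR=-394927529/4194304
(3,1): OLD=5822514185/67108864 → NEW=0, ERR=5822514185/67108864
(3,2): OLD=207128190199/1073741824 → NEW=255, ERR=-66675974921/1073741824
(3,3): OLD=1620082078529/17179869184 → NEW=0, ERR=1620082078529/17179869184
(4,0): OLD=169483192139/1073741824 → NEW=255, ERR=-104320972981/1073741824
(4,1): OLD=1160321487329/8589934592 → NEW=255, ERR=-1030111833631/8589934592
(4,2): OLD=37172701080129/274877906944 → NEW=255, ERR=-32921165190591/274877906944
(4,3): OLD=612165081211671/4398046511104 → NEW=255, ERR=-509336779119849/4398046511104
(5,0): OLD=19262543599963/137438953472 → NEW=255, ERR=-15784389535397/137438953472
(5,1): OLD=425514895333725/4398046511104 → NEW=0, ERR=425514895333725/4398046511104
(5,2): OLD=388550032363145/2199023255552 → NEW=255, ERR=-172200897802615/2199023255552
(5,3): OLD=9433938657779457/70368744177664 → NEW=255, ERR=-8510091107524863/70368744177664
Row 0: ....
Row 1: #.#.
Row 2: .#.#
Row 3: #.#.
Row 4: ####
Row 5: #.##

Answer: ....
#.#.
.#.#
#.#.
####
#.##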